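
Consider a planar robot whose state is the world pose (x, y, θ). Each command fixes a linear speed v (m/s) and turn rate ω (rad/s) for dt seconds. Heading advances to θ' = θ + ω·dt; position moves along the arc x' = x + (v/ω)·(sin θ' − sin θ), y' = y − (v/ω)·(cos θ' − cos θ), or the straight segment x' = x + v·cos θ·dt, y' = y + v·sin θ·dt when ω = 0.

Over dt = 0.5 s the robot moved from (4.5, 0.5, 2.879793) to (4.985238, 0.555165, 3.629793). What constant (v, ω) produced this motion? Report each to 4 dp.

v = -1.0000, ω = 1.5000

Δθ = 3.629793 − 2.879793 = 0.750000
ω = Δθ/dt = 0.750000/0.5 = 1.5000
R = Δx/(sin θ' − sin θ) = -0.6667
v = R·ω = -0.6667·1.5000 = -1.0000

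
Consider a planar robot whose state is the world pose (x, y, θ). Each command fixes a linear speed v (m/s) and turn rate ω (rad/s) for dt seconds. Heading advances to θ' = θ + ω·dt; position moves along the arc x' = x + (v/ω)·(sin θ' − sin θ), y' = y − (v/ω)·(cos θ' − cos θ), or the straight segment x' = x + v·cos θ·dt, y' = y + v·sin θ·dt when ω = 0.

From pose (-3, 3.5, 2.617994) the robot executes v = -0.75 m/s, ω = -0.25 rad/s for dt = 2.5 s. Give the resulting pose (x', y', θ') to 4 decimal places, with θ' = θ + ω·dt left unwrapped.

θ' = 2.6180 + -0.25·2.5 = 1.9930
R = v/ω = -0.75/-0.25 = 3.0000
x' = -3 + 3.0000·(sin 1.9930 − sin 2.6180) = -1.7634
y' = 3.5 − 3.0000·(cos 1.9930 − cos 2.6180) = 2.1312

(-1.7634, 2.1312, 1.9930)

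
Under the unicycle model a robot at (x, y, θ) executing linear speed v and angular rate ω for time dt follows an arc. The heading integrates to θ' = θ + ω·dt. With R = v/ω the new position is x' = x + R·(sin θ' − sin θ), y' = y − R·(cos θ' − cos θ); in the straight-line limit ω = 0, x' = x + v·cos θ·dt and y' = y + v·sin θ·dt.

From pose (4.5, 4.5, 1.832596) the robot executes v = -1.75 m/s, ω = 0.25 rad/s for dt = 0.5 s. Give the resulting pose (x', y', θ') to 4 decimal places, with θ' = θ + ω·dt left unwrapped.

θ' = 1.8326 + 0.25·0.5 = 1.9576
R = v/ω = -1.75/0.25 = -7.0000
x' = 4.5 + -7.0000·(sin 1.9576 − sin 1.8326) = 4.7786
y' = 4.5 − -7.0000·(cos 1.9576 − cos 1.8326) = 3.6712

(4.7786, 3.6712, 1.9576)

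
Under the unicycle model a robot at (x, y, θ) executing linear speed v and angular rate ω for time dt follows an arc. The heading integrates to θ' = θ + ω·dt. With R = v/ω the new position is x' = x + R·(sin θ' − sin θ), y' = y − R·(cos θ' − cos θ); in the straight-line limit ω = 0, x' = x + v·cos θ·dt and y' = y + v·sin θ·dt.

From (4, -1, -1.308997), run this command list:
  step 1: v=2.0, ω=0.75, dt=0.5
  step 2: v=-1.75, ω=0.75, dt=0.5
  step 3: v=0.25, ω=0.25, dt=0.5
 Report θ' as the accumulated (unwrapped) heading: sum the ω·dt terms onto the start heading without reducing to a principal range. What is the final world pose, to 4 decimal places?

step 1: θ'=-0.9340 (R=2.6667) → pose (4.4318, -1.8955, -0.9340)
step 2: θ'=-0.5590 (R=-2.3333) → pose (3.7932, -1.3048, -0.5590)
step 3: θ'=-0.4340 (R=1.0000) → pose (3.9031, -1.3643, -0.4340)

(3.9031, -1.3643, -0.4340)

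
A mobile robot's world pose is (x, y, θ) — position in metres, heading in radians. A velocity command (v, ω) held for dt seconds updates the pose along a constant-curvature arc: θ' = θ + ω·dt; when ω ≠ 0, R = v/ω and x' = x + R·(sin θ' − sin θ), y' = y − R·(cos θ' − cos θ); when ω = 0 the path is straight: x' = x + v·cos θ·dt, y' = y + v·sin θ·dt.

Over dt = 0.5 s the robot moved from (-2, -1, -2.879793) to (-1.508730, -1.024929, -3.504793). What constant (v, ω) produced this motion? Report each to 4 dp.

Δθ = -3.504793 − -2.879793 = -0.625000
ω = Δθ/dt = -0.625000/0.5 = -1.2500
R = Δx/(sin θ' − sin θ) = 0.8000
v = R·ω = 0.8000·-1.2500 = -1.0000

v = -1.0000, ω = -1.2500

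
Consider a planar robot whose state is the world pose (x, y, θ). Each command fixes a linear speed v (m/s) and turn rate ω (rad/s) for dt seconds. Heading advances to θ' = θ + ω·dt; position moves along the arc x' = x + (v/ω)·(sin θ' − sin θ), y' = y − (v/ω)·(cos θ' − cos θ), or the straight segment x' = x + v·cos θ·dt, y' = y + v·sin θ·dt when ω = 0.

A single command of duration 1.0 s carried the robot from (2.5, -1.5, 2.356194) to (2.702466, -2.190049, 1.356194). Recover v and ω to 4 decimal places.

Δθ = 1.356194 − 2.356194 = -1.000000
ω = Δθ/dt = -1.000000/1.0 = -1.0000
R = −Δy/(cos θ' − cos θ) = 0.7500
v = R·ω = 0.7500·-1.0000 = -0.7500

v = -0.7500, ω = -1.0000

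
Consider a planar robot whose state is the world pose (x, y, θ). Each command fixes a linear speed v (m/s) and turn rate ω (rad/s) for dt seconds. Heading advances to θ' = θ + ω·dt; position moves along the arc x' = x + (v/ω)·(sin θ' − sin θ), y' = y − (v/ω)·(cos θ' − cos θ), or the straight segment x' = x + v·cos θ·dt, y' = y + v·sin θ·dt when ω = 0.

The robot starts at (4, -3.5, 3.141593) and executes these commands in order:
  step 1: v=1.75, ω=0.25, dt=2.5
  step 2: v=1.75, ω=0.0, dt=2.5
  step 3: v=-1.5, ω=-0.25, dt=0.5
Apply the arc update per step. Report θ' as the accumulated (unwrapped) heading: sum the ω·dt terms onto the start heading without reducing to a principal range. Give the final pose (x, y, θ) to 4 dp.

step 1: θ'=3.7666 (R=7.0000) → pose (-0.0957, -4.8233, 3.7666)
step 2: θ'=3.7666 (straight) → pose (-3.6436, -7.3831, 3.7666)
step 3: θ'=3.6416 (R=6.0000) → pose (-3.0096, -6.9833, 3.6416)

(-3.0096, -6.9833, 3.6416)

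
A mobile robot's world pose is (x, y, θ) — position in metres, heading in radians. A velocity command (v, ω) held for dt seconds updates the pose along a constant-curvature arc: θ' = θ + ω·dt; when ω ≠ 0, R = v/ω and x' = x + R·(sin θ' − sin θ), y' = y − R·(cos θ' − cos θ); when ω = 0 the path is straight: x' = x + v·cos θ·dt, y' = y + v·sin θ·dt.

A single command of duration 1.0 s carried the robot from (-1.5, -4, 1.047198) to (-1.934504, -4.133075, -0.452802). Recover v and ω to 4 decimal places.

v = -0.5000, ω = -1.5000

Δθ = -0.452802 − 1.047198 = -1.500000
ω = Δθ/dt = -1.500000/1.0 = -1.5000
R = Δx/(sin θ' − sin θ) = 0.3333
v = R·ω = 0.3333·-1.5000 = -0.5000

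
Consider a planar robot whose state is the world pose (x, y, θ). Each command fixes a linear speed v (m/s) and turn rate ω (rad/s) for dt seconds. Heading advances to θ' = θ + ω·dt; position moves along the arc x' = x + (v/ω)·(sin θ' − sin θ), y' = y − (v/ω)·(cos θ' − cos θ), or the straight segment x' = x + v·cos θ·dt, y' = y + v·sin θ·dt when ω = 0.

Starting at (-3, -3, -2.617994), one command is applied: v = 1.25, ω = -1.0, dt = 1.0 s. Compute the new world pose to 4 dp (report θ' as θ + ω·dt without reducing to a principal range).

(-4.1982, -3.0283, -3.6180)

θ' = -2.6180 + -1.0·1.0 = -3.6180
R = v/ω = 1.25/-1.0 = -1.2500
x' = -3 + -1.2500·(sin -3.6180 − sin -2.6180) = -4.1982
y' = -3 − -1.2500·(cos -3.6180 − cos -2.6180) = -3.0283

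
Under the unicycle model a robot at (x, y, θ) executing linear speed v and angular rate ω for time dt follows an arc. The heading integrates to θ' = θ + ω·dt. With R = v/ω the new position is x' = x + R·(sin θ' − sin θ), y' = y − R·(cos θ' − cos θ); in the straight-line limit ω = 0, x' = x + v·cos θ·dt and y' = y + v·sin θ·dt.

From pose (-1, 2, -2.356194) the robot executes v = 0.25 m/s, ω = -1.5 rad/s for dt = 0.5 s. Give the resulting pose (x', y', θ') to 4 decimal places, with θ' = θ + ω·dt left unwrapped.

θ' = -2.3562 + -1.5·0.5 = -3.1062
R = v/ω = 0.25/-1.5 = -0.1667
x' = -1 + -0.1667·(sin -3.1062 − sin -2.3562) = -1.1120
y' = 2 − -0.1667·(cos -3.1062 − cos -2.3562) = 1.9513

(-1.1120, 1.9513, -3.1062)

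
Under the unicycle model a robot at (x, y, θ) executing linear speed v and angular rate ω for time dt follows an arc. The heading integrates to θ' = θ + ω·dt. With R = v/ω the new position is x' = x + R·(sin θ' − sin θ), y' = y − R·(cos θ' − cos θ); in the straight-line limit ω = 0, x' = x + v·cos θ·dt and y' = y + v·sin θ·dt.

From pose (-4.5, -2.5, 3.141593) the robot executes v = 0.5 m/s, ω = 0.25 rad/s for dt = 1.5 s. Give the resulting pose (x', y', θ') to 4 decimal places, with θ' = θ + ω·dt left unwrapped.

θ' = 3.1416 + 0.25·1.5 = 3.5166
R = v/ω = 0.5/0.25 = 2.0000
x' = -4.5 + 2.0000·(sin 3.5166 − sin 3.1416) = -5.2325
y' = -2.5 − 2.0000·(cos 3.5166 − cos 3.1416) = -2.6390

(-5.2325, -2.6390, 3.5166)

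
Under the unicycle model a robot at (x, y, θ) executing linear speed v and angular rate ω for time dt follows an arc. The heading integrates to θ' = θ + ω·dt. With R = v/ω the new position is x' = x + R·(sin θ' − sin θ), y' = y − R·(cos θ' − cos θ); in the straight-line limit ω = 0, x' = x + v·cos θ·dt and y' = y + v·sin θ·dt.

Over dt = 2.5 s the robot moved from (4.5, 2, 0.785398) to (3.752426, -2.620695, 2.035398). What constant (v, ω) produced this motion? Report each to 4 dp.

Δθ = 2.035398 − 0.785398 = 1.250000
ω = Δθ/dt = 1.250000/2.5 = 0.5000
R = −Δy/(cos θ' − cos θ) = -4.0000
v = R·ω = -4.0000·0.5000 = -2.0000

v = -2.0000, ω = 0.5000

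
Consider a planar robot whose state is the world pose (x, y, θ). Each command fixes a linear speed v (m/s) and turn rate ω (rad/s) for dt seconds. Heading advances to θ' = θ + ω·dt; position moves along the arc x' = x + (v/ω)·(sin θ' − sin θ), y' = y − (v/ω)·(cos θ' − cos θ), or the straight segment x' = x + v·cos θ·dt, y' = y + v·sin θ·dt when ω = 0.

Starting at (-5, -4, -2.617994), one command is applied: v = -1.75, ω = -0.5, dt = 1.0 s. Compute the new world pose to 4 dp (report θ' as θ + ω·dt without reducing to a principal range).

θ' = -2.6180 + -0.5·1.0 = -3.1180
R = v/ω = -1.75/-0.5 = 3.5000
x' = -5 + 3.5000·(sin -3.1180 − sin -2.6180) = -3.3326
y' = -4 − 3.5000·(cos -3.1180 − cos -2.6180) = -3.5321

(-3.3326, -3.5321, -3.1180)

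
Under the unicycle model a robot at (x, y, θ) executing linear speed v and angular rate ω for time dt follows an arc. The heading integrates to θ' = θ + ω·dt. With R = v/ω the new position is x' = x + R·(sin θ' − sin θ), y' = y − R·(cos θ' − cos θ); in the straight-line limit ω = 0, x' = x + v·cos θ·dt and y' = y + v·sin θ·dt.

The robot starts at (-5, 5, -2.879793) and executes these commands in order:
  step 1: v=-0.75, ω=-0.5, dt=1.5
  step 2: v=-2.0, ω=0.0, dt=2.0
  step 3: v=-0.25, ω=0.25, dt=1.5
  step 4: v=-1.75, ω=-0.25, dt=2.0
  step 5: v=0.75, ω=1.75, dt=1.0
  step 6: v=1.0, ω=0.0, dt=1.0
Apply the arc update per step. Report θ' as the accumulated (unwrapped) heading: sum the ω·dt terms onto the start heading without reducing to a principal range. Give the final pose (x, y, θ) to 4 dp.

step 1: θ'=-3.6298 (R=1.5000) → pose (-3.9082, 4.8759, -3.6298)
step 2: θ'=-3.6298 (straight) → pose (-0.3755, 2.9997, -3.6298)
step 3: θ'=-3.2548 (R=-1.0000) → pose (-0.0194, 2.8893, -3.2548)
step 4: θ'=-3.7548 (R=7.0000) → pose (3.2183, 1.6588, -3.7548)
step 5: θ'=-2.0048 (R=0.4286) → pose (2.5828, 1.4885, -2.0048)
step 6: θ'=-2.0048 (straight) → pose (2.1623, 0.5812, -2.0048)

(2.1623, 0.5812, -2.0048)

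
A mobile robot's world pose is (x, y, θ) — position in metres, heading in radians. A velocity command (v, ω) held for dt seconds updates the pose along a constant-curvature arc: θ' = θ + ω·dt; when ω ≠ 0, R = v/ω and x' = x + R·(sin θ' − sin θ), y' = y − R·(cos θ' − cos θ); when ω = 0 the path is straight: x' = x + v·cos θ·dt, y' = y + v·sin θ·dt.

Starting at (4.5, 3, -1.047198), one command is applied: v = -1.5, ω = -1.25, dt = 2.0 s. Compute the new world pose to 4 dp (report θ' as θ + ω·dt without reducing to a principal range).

θ' = -1.0472 + -1.25·2.0 = -3.5472
R = v/ω = -1.5/-1.25 = 1.2000
x' = 4.5 + 1.2000·(sin -3.5472 − sin -1.0472) = 6.0127
y' = 3 − 1.2000·(cos -3.5472 − cos -1.0472) = 4.7026

(6.0127, 4.7026, -3.5472)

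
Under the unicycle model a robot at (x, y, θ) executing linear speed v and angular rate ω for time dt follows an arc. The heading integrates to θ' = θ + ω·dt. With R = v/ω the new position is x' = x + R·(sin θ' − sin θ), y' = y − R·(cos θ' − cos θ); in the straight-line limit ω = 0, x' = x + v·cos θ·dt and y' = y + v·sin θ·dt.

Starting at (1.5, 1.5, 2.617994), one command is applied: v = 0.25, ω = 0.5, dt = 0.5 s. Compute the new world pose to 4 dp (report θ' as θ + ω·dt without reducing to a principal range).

θ' = 2.6180 + 0.5·0.5 = 2.8680
R = v/ω = 0.25/0.5 = 0.5000
x' = 1.5 + 0.5000·(sin 2.8680 − sin 2.6180) = 1.3851
y' = 1.5 − 0.5000·(cos 2.8680 − cos 2.6180) = 1.5484

(1.3851, 1.5484, 2.8680)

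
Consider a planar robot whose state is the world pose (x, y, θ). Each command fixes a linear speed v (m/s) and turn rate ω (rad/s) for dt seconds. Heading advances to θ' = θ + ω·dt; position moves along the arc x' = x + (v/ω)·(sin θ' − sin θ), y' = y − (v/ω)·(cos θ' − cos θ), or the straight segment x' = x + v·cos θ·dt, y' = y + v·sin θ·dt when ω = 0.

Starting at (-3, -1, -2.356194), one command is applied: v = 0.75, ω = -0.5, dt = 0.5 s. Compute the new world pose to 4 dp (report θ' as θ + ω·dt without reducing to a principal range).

(-3.2954, -1.2294, -2.6062)

θ' = -2.3562 + -0.5·0.5 = -2.6062
R = v/ω = 0.75/-0.5 = -1.5000
x' = -3 + -1.5000·(sin -2.6062 − sin -2.3562) = -3.2954
y' = -1 − -1.5000·(cos -2.6062 − cos -2.3562) = -1.2294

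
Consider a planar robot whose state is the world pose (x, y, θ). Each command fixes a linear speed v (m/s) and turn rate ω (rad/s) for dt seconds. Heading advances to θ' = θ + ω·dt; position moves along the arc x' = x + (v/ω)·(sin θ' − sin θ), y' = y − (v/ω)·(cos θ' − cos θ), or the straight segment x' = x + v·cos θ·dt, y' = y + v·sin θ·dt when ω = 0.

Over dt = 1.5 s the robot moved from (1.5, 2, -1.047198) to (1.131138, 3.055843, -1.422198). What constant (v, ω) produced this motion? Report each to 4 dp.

v = -0.7500, ω = -0.2500

Δθ = -1.422198 − -1.047198 = -0.375000
ω = Δθ/dt = -0.375000/1.5 = -0.2500
R = −Δy/(cos θ' − cos θ) = 3.0000
v = R·ω = 3.0000·-0.2500 = -0.7500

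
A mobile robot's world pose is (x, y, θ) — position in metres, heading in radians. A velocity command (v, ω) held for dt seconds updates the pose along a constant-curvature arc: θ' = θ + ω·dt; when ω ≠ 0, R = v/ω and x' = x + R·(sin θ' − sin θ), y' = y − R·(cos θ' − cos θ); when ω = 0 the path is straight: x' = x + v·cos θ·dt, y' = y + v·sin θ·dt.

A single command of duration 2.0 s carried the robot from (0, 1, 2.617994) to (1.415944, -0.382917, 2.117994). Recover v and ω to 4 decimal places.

v = -1.0000, ω = -0.2500

Δθ = 2.117994 − 2.617994 = -0.500000
ω = Δθ/dt = -0.500000/2.0 = -0.2500
R = Δx/(sin θ' − sin θ) = 4.0000
v = R·ω = 4.0000·-0.2500 = -1.0000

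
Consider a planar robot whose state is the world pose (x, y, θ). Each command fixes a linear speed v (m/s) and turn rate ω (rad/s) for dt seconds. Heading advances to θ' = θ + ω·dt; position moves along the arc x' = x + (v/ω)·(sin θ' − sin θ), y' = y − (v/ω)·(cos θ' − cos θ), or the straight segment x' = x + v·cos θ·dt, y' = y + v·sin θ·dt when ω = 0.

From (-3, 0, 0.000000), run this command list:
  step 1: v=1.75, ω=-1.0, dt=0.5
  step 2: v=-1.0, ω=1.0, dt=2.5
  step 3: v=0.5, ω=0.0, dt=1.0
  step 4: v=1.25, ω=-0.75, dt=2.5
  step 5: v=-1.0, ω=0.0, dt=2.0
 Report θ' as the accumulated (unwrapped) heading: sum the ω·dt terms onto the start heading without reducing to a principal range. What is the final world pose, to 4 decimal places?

step 1: θ'=-0.5000 (R=-1.7500) → pose (-2.1610, -0.2142, -0.5000)
step 2: θ'=2.0000 (R=-1.0000) → pose (-3.5497, -1.5080, 2.0000)
step 3: θ'=2.0000 (straight) → pose (-3.7578, -1.0533, 2.0000)
step 4: θ'=0.1250 (R=-1.6667) → pose (-2.4501, 1.2939, 0.1250)
step 5: θ'=0.1250 (straight) → pose (-4.4345, 1.0446, 0.1250)

(-4.4345, 1.0446, 0.1250)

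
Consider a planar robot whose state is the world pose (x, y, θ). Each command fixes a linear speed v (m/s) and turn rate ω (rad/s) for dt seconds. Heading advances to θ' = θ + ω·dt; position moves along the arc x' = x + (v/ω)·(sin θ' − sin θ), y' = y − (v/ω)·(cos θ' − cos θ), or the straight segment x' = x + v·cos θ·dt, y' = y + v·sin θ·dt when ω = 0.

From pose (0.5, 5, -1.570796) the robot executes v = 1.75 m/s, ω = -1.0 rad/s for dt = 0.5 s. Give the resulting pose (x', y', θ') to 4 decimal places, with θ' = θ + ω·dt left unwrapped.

(0.2858, 4.1610, -2.0708)

θ' = -1.5708 + -1.0·0.5 = -2.0708
R = v/ω = 1.75/-1.0 = -1.7500
x' = 0.5 + -1.7500·(sin -2.0708 − sin -1.5708) = 0.2858
y' = 5 − -1.7500·(cos -2.0708 − cos -1.5708) = 4.1610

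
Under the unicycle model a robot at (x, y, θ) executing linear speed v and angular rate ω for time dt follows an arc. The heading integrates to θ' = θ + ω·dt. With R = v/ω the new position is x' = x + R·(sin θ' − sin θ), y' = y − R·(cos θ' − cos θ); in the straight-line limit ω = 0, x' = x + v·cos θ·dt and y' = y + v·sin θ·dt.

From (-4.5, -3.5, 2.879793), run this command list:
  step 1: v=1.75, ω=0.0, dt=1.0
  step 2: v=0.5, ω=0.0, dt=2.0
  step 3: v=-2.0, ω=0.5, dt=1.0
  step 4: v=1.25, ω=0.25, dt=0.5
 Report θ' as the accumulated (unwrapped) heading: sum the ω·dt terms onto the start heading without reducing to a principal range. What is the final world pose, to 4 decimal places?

step 1: θ'=2.8798 (straight) → pose (-6.1904, -3.0471, 2.8798)
step 2: θ'=2.8798 (straight) → pose (-7.1563, -2.7882, 2.8798)
step 3: θ'=3.3798 (R=-4.0000) → pose (-5.1772, -2.8116, 3.3798)
step 4: θ'=3.5048 (R=5.0000) → pose (-5.7738, -2.9966, 3.5048)

(-5.7738, -2.9966, 3.5048)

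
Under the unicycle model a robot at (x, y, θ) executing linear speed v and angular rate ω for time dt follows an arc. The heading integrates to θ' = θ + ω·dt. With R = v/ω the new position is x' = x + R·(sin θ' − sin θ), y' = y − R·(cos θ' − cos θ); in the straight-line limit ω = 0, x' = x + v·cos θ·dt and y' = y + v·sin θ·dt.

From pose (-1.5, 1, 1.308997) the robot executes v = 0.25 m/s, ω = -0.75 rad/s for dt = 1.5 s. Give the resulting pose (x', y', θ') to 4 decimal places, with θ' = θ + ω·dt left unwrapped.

θ' = 1.3090 + -0.75·1.5 = 0.1840
R = v/ω = 0.25/-0.75 = -0.3333
x' = -1.5 + -0.3333·(sin 0.1840 − sin 1.3090) = -1.2390
y' = 1 − -0.3333·(cos 0.1840 − cos 1.3090) = 1.2414

(-1.2390, 1.2414, 0.1840)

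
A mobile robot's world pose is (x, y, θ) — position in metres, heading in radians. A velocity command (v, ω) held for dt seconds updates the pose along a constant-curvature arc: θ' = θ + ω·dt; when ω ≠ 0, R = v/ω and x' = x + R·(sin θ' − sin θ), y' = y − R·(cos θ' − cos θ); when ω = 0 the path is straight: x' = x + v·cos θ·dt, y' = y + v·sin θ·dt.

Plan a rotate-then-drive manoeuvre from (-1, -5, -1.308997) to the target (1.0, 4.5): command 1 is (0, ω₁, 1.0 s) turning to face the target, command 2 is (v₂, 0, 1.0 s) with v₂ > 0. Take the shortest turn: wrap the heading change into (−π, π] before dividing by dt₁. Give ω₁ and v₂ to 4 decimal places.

heading to target = atan2(4.5−-5, 1−-1) = 1.3633
Δθ = wrap(1.3633 − -1.3090) = 2.6723; ω₁ = Δθ/dt₁ = 2.6723
distance = √((1−-1)² + (4.5−-5)²) = 9.7082; v₂ = distance/dt₂ = 9.7082

ω₁ = 2.6723, v₂ = 9.7082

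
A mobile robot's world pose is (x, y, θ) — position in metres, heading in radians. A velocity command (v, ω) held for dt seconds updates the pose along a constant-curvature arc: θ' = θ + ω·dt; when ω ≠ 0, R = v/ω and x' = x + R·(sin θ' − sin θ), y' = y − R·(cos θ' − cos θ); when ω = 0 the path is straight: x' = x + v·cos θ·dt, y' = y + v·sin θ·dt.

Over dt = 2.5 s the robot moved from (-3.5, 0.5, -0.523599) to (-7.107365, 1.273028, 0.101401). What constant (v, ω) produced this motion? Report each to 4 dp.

Δθ = 0.101401 − -0.523599 = 0.625000
ω = Δθ/dt = 0.625000/2.5 = 0.2500
R = Δx/(sin θ' − sin θ) = -6.0000
v = R·ω = -6.0000·0.2500 = -1.5000

v = -1.5000, ω = 0.2500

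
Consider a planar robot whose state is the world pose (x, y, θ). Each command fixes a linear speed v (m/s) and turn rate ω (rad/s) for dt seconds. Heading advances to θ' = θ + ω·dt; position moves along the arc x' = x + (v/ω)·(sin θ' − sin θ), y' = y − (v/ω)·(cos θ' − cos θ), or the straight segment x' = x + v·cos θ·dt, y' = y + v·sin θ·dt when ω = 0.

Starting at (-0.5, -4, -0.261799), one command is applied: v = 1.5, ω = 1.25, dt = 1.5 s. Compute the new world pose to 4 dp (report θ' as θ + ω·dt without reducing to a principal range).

θ' = -0.2618 + 1.25·1.5 = 1.6132
R = v/ω = 1.5/1.25 = 1.2000
x' = -0.5 + 1.2000·(sin 1.6132 − sin -0.2618) = 1.0095
y' = -4 − 1.2000·(cos 1.6132 − cos -0.2618) = -2.7900

(1.0095, -2.7900, 1.6132)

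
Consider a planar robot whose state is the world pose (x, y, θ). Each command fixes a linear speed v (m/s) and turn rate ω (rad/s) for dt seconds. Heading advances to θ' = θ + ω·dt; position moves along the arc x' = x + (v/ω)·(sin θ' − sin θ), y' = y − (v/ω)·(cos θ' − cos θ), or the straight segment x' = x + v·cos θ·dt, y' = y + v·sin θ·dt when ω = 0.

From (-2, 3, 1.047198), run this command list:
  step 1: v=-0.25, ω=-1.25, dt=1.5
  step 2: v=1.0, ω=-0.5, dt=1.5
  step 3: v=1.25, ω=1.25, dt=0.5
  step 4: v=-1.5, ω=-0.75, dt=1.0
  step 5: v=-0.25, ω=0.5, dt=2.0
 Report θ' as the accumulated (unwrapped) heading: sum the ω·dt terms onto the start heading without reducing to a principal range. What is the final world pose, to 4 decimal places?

(-2.1335, 2.8807, -0.7028)

step 1: θ'=-0.8278 (R=0.2000) → pose (-2.3205, 2.9647, -0.8278)
step 2: θ'=-1.5778 (R=-2.0000) → pose (-1.7934, 1.5977, -1.5778)
step 3: θ'=-0.9528 (R=1.0000) → pose (-1.6085, 1.0113, -0.9528)
step 4: θ'=-1.7028 (R=2.0000) → pose (-1.9610, 2.4333, -1.7028)
step 5: θ'=-0.7028 (R=-0.5000) → pose (-2.1335, 2.8807, -0.7028)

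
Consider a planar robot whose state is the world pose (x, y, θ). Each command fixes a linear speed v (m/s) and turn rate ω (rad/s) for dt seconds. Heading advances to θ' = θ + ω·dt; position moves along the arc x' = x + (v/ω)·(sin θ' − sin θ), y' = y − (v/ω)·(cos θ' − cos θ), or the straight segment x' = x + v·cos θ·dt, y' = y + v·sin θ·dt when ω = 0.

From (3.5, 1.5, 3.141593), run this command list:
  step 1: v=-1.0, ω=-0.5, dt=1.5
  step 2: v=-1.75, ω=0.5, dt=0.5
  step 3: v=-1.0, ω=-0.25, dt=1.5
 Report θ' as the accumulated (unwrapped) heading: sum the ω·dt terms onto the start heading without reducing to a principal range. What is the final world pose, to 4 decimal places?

(6.7235, -0.4936, 2.2666)

step 1: θ'=2.3916 (R=2.0000) → pose (4.8633, 0.9634, 2.3916)
step 2: θ'=2.6416 (R=-3.5000) → pose (5.5710, 0.4528, 2.6416)
step 3: θ'=2.2666 (R=4.0000) → pose (6.7235, -0.4936, 2.2666)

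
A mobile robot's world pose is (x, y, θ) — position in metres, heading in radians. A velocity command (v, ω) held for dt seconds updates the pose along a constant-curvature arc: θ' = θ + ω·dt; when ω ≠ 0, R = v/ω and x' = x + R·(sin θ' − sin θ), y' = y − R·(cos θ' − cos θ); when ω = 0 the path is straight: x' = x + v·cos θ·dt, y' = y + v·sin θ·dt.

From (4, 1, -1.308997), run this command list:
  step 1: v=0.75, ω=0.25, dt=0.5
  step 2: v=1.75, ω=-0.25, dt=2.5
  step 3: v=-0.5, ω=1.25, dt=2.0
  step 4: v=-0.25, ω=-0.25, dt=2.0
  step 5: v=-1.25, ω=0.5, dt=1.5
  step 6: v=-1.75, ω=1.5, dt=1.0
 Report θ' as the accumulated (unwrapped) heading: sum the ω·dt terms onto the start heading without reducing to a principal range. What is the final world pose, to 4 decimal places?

(1.9928, -6.0172, 2.4410)

step 1: θ'=-1.1840 (R=3.0000) → pose (4.1194, 0.6448, -1.1840)
step 2: θ'=-1.8090 (R=-7.0000) → pose (4.4389, -3.6475, -1.8090)
step 3: θ'=0.6910 (R=-0.4000) → pose (3.7953, -3.2449, 0.6910)
step 4: θ'=0.1910 (R=1.0000) → pose (3.3478, -3.4561, 0.1910)
step 5: θ'=0.9410 (R=-2.5000) → pose (1.8021, -4.4382, 0.9410)
step 6: θ'=2.4410 (R=-1.1667) → pose (1.9928, -6.0172, 2.4410)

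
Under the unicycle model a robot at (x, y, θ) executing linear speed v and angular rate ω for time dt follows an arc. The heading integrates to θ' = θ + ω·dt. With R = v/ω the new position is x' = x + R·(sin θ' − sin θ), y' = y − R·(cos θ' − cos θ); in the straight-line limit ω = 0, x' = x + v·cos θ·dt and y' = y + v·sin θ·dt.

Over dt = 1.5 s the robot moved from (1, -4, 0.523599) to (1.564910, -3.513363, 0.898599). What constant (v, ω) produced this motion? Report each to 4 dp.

v = 0.5000, ω = 0.2500

Δθ = 0.898599 − 0.523599 = 0.375000
ω = Δθ/dt = 0.375000/1.5 = 0.2500
R = Δx/(sin θ' − sin θ) = 2.0000
v = R·ω = 2.0000·0.2500 = 0.5000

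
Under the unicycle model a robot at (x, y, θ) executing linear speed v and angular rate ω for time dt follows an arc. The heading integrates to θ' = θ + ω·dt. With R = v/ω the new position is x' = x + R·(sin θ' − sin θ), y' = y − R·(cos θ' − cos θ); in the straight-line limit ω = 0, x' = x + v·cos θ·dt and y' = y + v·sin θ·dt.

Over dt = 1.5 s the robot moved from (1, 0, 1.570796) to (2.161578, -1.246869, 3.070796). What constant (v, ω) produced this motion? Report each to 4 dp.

v = -1.2500, ω = 1.0000

Δθ = 3.070796 − 1.570796 = 1.500000
ω = Δθ/dt = 1.500000/1.5 = 1.0000
R = −Δy/(cos θ' − cos θ) = -1.2500
v = R·ω = -1.2500·1.0000 = -1.2500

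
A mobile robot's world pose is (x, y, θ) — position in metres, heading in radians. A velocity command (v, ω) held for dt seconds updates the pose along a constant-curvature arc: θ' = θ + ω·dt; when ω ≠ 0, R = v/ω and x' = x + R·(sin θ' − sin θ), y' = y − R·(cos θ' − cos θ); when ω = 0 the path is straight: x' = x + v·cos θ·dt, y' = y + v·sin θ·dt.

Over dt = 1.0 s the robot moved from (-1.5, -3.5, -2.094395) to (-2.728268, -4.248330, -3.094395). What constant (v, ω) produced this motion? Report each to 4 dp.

v = 1.5000, ω = -1.0000

Δθ = -3.094395 − -2.094395 = -1.000000
ω = Δθ/dt = -1.000000/1.0 = -1.0000
R = Δx/(sin θ' − sin θ) = -1.5000
v = R·ω = -1.5000·-1.0000 = 1.5000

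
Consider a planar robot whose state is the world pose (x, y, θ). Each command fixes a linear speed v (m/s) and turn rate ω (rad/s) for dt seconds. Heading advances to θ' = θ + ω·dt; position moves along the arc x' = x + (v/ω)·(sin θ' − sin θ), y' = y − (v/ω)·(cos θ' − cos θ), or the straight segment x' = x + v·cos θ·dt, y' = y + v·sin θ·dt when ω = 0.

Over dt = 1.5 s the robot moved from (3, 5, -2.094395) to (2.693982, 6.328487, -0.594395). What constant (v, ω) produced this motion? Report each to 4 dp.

Δθ = -0.594395 − -2.094395 = 1.500000
ω = Δθ/dt = 1.500000/1.5 = 1.0000
R = −Δy/(cos θ' − cos θ) = -1.0000
v = R·ω = -1.0000·1.0000 = -1.0000

v = -1.0000, ω = 1.0000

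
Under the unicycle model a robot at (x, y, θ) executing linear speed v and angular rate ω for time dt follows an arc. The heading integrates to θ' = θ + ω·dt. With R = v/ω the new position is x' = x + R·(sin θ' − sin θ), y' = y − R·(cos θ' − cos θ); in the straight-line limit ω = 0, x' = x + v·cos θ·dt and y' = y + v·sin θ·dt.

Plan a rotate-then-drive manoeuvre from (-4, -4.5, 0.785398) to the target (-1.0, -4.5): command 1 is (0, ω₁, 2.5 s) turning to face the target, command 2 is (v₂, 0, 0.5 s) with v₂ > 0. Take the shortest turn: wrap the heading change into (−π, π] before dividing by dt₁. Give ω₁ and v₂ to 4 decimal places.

heading to target = atan2(-4.5−-4.5, -1−-4) = 0.0000
Δθ = wrap(0.0000 − 0.7854) = -0.7854; ω₁ = Δθ/dt₁ = -0.3142
distance = √((-1−-4)² + (-4.5−-4.5)²) = 3.0000; v₂ = distance/dt₂ = 6.0000

ω₁ = -0.3142, v₂ = 6.0000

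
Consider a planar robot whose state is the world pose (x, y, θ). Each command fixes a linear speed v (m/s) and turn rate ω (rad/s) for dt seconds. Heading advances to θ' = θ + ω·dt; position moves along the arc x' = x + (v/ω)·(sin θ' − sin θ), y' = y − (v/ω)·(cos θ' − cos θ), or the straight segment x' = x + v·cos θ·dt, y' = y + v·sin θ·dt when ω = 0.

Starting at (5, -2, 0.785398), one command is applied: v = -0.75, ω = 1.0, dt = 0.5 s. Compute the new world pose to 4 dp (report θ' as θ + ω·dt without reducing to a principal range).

θ' = 0.7854 + 1.0·0.5 = 1.2854
R = v/ω = -0.75/1.0 = -0.7500
x' = 5 + -0.7500·(sin 1.2854 − sin 0.7854) = 4.8107
y' = -2 − -0.7500·(cos 1.2854 − cos 0.7854) = -2.3192

(4.8107, -2.3192, 1.2854)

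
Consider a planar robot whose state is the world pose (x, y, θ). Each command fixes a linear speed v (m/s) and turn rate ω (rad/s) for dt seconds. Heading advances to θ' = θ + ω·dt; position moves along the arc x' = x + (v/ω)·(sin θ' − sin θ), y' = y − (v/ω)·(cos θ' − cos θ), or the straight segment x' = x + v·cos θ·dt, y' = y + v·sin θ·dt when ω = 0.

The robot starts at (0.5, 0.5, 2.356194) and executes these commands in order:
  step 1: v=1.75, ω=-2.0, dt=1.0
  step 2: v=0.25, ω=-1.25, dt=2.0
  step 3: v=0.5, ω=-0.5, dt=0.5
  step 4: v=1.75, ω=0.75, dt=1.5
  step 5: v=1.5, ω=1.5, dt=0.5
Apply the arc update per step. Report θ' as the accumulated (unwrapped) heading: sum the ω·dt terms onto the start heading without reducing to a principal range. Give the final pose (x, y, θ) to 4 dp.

(0.7090, -1.5239, -0.5188)

step 1: θ'=0.3562 (R=-0.8750) → pose (0.8136, 1.9388, 0.3562)
step 2: θ'=-2.1438 (R=-0.2000) → pose (1.0514, 1.6429, -2.1438)
step 3: θ'=-2.3938 (R=-1.0000) → pose (0.8911, 1.4519, -2.3938)
step 4: θ'=-1.2688 (R=2.3333) → pose (0.2501, -0.9529, -1.2688)
step 5: θ'=-0.5188 (R=1.0000) → pose (0.7090, -1.5239, -0.5188)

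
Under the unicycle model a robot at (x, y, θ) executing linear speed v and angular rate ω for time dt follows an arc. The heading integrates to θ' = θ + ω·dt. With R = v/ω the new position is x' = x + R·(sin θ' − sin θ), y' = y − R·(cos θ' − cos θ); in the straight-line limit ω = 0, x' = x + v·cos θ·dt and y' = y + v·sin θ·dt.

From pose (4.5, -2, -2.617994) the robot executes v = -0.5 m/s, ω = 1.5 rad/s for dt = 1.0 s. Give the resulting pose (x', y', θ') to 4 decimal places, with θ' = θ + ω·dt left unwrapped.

(4.6331, -1.5655, -1.1180)

θ' = -2.6180 + 1.5·1.0 = -1.1180
R = v/ω = -0.5/1.5 = -0.3333
x' = 4.5 + -0.3333·(sin -1.1180 − sin -2.6180) = 4.6331
y' = -2 − -0.3333·(cos -1.1180 − cos -2.6180) = -1.5655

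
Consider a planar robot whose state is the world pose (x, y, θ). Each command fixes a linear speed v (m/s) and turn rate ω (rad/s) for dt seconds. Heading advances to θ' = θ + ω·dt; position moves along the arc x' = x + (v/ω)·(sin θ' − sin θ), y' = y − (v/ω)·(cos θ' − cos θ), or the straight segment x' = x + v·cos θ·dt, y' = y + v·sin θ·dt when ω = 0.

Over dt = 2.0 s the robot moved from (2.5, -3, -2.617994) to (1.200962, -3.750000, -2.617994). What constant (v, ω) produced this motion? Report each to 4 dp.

Δθ = -2.617994 − -2.617994 = 0.000000
ω = Δθ/dt = 0.000000/2.0 = 0.0000
ω = 0 → v = (Δx·cos θ + Δy·sin θ)/dt = 0.7500

v = 0.7500, ω = 0.0000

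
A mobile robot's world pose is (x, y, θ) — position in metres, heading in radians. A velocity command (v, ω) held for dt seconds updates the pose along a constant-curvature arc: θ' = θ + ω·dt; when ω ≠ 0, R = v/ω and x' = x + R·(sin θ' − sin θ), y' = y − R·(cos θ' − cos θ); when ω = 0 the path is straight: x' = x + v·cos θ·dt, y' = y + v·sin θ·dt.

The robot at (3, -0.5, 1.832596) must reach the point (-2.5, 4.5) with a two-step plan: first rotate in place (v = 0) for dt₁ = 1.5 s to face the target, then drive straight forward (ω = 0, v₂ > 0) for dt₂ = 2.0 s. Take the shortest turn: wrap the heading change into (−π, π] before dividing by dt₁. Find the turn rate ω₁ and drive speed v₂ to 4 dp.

heading to target = atan2(4.5−-0.5, -2.5−3) = 2.4038
Δθ = wrap(2.4038 − 1.8326) = 0.5712; ω₁ = Δθ/dt₁ = 0.3808
distance = √((-2.5−3)² + (4.5−-0.5)²) = 7.4330; v₂ = distance/dt₂ = 3.7165

ω₁ = 0.3808, v₂ = 3.7165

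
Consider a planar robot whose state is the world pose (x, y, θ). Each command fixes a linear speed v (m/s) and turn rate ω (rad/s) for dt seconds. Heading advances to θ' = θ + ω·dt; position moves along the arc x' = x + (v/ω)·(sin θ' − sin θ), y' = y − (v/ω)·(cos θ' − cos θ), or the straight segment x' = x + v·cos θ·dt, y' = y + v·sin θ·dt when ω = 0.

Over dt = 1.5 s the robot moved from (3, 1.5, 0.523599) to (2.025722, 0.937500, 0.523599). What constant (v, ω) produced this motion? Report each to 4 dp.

Δθ = 0.523599 − 0.523599 = 0.000000
ω = Δθ/dt = 0.000000/1.5 = 0.0000
ω = 0 → v = (Δx·cos θ + Δy·sin θ)/dt = -0.7500

v = -0.7500, ω = 0.0000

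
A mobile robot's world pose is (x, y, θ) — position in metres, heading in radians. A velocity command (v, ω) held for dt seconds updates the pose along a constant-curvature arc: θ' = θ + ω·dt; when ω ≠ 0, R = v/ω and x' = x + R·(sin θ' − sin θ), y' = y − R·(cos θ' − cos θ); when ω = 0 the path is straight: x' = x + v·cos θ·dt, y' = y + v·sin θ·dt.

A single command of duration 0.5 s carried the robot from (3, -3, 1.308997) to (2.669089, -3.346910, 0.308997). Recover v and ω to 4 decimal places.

Δθ = 0.308997 − 1.308997 = -1.000000
ω = Δθ/dt = -1.000000/0.5 = -2.0000
R = −Δy/(cos θ' − cos θ) = 0.5000
v = R·ω = 0.5000·-2.0000 = -1.0000

v = -1.0000, ω = -2.0000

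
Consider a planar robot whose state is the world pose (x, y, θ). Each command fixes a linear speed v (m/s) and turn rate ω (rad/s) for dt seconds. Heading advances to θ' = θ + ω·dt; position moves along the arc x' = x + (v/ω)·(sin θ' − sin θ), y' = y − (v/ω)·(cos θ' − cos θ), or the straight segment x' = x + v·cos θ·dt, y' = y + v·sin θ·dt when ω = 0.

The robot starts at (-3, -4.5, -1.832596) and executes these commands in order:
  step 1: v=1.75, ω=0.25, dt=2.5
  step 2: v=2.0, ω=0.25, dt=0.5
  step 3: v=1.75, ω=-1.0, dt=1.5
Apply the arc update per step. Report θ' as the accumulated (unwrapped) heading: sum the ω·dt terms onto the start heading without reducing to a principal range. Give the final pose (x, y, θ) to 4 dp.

(-2.9867, -12.0132, -2.5826)

step 1: θ'=-1.2076 (R=7.0000) → pose (-2.7819, -8.7986, -1.2076)
step 2: θ'=-1.0826 (R=8.0000) → pose (-2.3692, -9.7088, -1.0826)
step 3: θ'=-2.5826 (R=-1.7500) → pose (-2.9867, -12.0132, -2.5826)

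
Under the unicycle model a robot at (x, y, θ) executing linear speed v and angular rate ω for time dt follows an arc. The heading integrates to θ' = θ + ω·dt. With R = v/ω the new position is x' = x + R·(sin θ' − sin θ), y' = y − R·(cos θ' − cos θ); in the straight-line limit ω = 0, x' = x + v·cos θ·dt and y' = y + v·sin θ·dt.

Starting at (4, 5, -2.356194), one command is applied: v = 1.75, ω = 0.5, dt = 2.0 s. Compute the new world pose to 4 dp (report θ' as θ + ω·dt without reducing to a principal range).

θ' = -2.3562 + 0.5·2.0 = -1.3562
R = v/ω = 1.75/0.5 = 3.5000
x' = 4 + 3.5000·(sin -1.3562 − sin -2.3562) = 3.0552
y' = 5 − 3.5000·(cos -1.3562 − cos -2.3562) = 1.7798

(3.0552, 1.7798, -1.3562)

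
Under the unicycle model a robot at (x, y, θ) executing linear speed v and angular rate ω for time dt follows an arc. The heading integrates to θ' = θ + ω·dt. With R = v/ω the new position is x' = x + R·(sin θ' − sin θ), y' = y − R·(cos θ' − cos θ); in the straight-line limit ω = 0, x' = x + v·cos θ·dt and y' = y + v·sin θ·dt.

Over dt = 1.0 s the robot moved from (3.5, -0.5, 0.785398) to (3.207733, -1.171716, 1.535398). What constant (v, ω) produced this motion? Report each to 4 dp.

Δθ = 1.535398 − 0.785398 = 0.750000
ω = Δθ/dt = 0.750000/1.0 = 0.7500
R = −Δy/(cos θ' − cos θ) = -1.0000
v = R·ω = -1.0000·0.7500 = -0.7500

v = -0.7500, ω = 0.7500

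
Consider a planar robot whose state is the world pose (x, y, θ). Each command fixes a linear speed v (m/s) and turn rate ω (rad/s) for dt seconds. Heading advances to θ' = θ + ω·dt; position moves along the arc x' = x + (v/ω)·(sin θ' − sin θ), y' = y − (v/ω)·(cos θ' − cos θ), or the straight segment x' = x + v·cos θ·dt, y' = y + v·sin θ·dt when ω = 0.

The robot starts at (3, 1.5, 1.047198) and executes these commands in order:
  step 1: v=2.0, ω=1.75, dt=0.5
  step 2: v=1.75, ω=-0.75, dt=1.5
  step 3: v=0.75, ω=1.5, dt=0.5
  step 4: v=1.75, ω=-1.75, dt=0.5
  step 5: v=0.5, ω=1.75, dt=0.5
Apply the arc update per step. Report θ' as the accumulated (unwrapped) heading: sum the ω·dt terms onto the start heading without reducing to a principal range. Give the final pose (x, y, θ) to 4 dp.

(4.2316, 6.2115, 1.5472)

step 1: θ'=1.9222 (R=1.1429) → pose (3.0833, 2.4648, 1.9222)
step 2: θ'=0.7972 (R=-2.3333) → pose (3.6048, 4.8983, 0.7972)
step 3: θ'=1.5472 (R=0.5000) → pose (3.7469, 5.2359, 1.5472)
step 4: θ'=0.6722 (R=-1.0000) → pose (4.1239, 5.9947, 0.6722)
step 5: θ'=1.5472 (R=0.2857) → pose (4.2316, 6.2115, 1.5472)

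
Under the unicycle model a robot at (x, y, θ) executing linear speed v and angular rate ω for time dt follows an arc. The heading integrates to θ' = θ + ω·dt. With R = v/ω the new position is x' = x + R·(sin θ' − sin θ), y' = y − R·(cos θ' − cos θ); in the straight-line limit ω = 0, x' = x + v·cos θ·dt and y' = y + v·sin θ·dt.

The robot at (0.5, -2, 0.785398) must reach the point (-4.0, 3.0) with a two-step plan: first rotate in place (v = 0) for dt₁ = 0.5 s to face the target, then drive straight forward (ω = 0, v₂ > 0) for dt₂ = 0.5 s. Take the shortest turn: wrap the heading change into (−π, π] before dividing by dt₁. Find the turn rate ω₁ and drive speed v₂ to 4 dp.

heading to target = atan2(3−-2, -4−0.5) = 2.3036
Δθ = wrap(2.3036 − 0.7854) = 1.5182; ω₁ = Δθ/dt₁ = 3.0364
distance = √((-4−0.5)² + (3−-2)²) = 6.7268; v₂ = distance/dt₂ = 13.4536

ω₁ = 3.0364, v₂ = 13.4536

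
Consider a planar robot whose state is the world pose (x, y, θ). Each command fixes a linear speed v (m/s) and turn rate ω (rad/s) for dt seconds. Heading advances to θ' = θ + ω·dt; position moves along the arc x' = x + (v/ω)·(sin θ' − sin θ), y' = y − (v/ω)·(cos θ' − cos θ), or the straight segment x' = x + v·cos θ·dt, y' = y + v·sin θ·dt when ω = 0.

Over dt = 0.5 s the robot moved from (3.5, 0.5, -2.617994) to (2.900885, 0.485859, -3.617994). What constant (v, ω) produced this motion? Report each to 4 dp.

v = 1.2500, ω = -2.0000

Δθ = -3.617994 − -2.617994 = -1.000000
ω = Δθ/dt = -1.000000/0.5 = -2.0000
R = Δx/(sin θ' − sin θ) = -0.6250
v = R·ω = -0.6250·-2.0000 = 1.2500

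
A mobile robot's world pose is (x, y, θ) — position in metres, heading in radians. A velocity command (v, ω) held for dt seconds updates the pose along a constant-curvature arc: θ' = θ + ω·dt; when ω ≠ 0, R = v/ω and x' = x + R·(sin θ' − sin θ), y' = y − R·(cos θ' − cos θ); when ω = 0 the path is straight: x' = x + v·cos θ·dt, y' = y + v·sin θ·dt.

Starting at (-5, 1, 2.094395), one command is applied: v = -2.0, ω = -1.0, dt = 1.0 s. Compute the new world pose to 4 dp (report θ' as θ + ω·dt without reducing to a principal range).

θ' = 2.0944 + -1.0·1.0 = 1.0944
R = v/ω = -2.0/-1.0 = 2.0000
x' = -5 + 2.0000·(sin 1.0944 − sin 2.0944) = -4.9547
y' = 1 − 2.0000·(cos 1.0944 − cos 2.0944) = -0.9172

(-4.9547, -0.9172, 1.0944)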